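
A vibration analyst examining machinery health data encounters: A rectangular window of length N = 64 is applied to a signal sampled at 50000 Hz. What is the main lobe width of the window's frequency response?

For a rectangular window of length N,
the main lobe width in frequency is 2*f_s/N.
= 2*50000/64 = 3125/2 Hz
This determines the minimum frequency separation for resolving two sinusoids.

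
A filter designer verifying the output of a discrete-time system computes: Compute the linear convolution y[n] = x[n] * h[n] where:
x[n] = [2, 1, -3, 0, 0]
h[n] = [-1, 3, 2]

y[n] = sum_k x[k]*h[n-k]. Output length = len(x) + len(h) - 1 = 5 + 3 - 1 = 7.
y[0] = 2*-1 = -2
y[1] = 1*-1 + 2*3 = 5
y[2] = -3*-1 + 1*3 + 2*2 = 10
y[3] = 0*-1 + -3*3 + 1*2 = -7
y[4] = 0*-1 + 0*3 + -3*2 = -6
y[5] = 0*3 + 0*2 = 0
y[6] = 0*2 = 0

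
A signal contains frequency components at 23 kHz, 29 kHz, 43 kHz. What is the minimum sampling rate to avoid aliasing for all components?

The highest frequency component is f_max = 43 kHz.
Nyquist rate = 2 * f_max = 2 * 43 kHz = 86 kHz.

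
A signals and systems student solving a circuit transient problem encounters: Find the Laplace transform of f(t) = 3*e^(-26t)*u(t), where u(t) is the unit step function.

Standard Laplace transform pair:
e^(-at)*u(t) <-> 1/(s+a)
With a = 26: L{3*e^(-26t)*u(t)} = 3/(s+26), ROC: Re(s) > -26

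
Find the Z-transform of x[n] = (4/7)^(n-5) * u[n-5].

Time-shifting property: if X(z) = Z{x[n]}, then Z{x[n-d]} = z^(-d) * X(z)
X(z) = z/(z - 4/7) for x[n] = (4/7)^n * u[n]
Z{x[n-5]} = z^(-5) * z/(z - 4/7) = z^(-4)/(z - 4/7)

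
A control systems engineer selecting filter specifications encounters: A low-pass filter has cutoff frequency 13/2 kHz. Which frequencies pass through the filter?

A low-pass filter passes all frequencies below the cutoff frequency 13/2 kHz and attenuates higher frequencies.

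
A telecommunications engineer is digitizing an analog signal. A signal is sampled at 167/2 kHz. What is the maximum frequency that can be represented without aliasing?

The maximum frequency that can be represented without aliasing
is the Nyquist frequency: f_max = f_s / 2 = 167/2 kHz / 2 = 167/4 kHz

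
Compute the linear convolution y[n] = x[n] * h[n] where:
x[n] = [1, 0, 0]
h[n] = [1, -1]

y[n] = sum_k x[k]*h[n-k]. Output length = len(x) + len(h) - 1 = 3 + 2 - 1 = 4.
y[0] = 1*1 = 1
y[1] = 0*1 + 1*-1 = -1
y[2] = 0*1 + 0*-1 = 0
y[3] = 0*-1 = 0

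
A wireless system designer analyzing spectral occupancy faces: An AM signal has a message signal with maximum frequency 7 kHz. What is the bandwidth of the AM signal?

In AM (double-sideband), the bandwidth is twice the message frequency.
BW = 2 * f_m = 2 * 7 kHz = 14 kHz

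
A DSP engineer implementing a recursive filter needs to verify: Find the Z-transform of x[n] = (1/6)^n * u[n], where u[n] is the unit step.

The Z-transform of a^n * u[n] is z/(z-a) for |z| > |a|.
Here a = 1/6, so X(z) = z/(z - (1/6)) = 6z/(6z - 1)
ROC: |z| > 1/6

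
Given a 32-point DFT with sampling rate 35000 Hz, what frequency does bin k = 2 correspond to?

The frequency of DFT bin k is: f_k = k * f_s / N
f_2 = 2 * 35000 / 32 = 4375/2 Hz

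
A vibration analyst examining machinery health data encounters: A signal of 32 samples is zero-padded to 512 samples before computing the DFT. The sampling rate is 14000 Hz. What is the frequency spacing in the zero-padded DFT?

Original DFT: N = 32, resolution = f_s/N = 14000/32 = 875/2 Hz
Zero-padded DFT: N = 512, resolution = f_s/N = 14000/512 = 875/32 Hz
Zero-padding interpolates the spectrum (finer frequency grid)
but does NOT improve the true spectral resolution (ability to resolve close frequencies).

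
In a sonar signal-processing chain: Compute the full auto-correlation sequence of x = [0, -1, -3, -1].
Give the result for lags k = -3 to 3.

r_xx[k] = sum_m x[m]*x[m+k], indexed from 0, for k = -3 to 3:
  r_xx[-3] = x[3]*x[0] = 0
  r_xx[-2] = x[2]*x[0] + x[3]*x[1] = 1
  r_xx[-1] = x[1]*x[0] + x[2]*x[1] + x[3]*x[2] = 6
  r_xx[0] = x[0]*x[0] + x[1]*x[1] + x[2]*x[2] + x[3]*x[3] = 11
  r_xx[1] = x[0]*x[1] + x[1]*x[2] + x[2]*x[3] = 6
  r_xx[2] = x[0]*x[2] + x[1]*x[3] = 1
  r_xx[3] = x[0]*x[3] = 0
r_xx = [0, 1, 6, 11, 6, 1, 0]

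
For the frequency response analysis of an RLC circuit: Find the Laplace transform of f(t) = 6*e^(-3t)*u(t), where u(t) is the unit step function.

Standard Laplace transform pair:
e^(-at)*u(t) <-> 1/(s+a)
With a = 3: L{6*e^(-3t)*u(t)} = 6/(s+3), ROC: Re(s) > -3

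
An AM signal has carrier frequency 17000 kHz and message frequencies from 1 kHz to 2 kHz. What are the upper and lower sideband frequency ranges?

Upper sideband (USB) = fc + [fm_low, fm_high] = 17000 + [1, 2] = [17001, 17002] kHz
Lower sideband (LSB) = fc - [fm_high, fm_low] = 17000 - [2, 1] = [16998, 16999] kHz
Total occupied spectrum: 16998 kHz to 17002 kHz (plus carrier at 17000 kHz)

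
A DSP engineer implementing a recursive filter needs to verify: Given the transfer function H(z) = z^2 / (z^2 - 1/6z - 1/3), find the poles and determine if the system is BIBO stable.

Poles are roots of the denominator: z^2 - 1/6z - 1/3 = 0.
Quadratic formula: z = [-(-1/6) +/- sqrt((-1/6)^2 - 4*(-1/3))] / 2
Discriminant = 1/36 + 4/3 = 49/36; sqrt = 7/6.
z = (1/6 +/- 7/6) / 2 => z = 2/3 or z = -1/2.
|p1| = 1/2, |p2| = 2/3.
For BIBO stability, all poles must lie inside the unit circle (|p| < 1).
System is STABLE since both |p| < 1.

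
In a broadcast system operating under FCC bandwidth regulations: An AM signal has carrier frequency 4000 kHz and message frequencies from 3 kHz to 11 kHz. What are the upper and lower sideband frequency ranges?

Upper sideband (USB) = fc + [fm_low, fm_high] = 4000 + [3, 11] = [4003, 4011] kHz
Lower sideband (LSB) = fc - [fm_high, fm_low] = 4000 - [11, 3] = [3989, 3997] kHz
Total occupied spectrum: 3989 kHz to 4011 kHz (plus carrier at 4000 kHz)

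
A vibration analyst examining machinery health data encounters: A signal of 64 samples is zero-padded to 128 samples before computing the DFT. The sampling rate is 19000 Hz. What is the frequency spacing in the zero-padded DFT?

Original DFT: N = 64, resolution = f_s/N = 19000/64 = 2375/8 Hz
Zero-padded DFT: N = 128, resolution = f_s/N = 19000/128 = 2375/16 Hz
Zero-padding interpolates the spectrum (finer frequency grid)
but does NOT improve the true spectral resolution (ability to resolve close frequencies).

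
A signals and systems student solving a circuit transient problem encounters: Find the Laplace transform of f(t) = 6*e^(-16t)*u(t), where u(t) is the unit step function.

Standard Laplace transform pair:
e^(-at)*u(t) <-> 1/(s+a)
With a = 16: L{6*e^(-16t)*u(t)} = 6/(s+16), ROC: Re(s) > -16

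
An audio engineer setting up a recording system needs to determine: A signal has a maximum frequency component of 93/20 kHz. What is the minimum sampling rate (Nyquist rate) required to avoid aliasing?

By the Nyquist-Shannon sampling theorem,
the minimum sampling rate (Nyquist rate) must be at least 2 * f_max.
Nyquist rate = 2 * 93/20 kHz = 93/10 kHz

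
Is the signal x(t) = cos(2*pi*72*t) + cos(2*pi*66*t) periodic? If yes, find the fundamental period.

f1 = 72 Hz, f2 = 66 Hz
Period T1 = 1/72, T2 = 1/66
Ratio T1/T2 = 66/72, which is rational.
The signal is periodic with fundamental period T = 1/GCD(72,66) = 1/6 s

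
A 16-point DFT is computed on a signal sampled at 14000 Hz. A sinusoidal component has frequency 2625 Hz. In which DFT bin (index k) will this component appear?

DFT frequency resolution = f_s/N = 14000/16 = 875 Hz
Bin index k = f_signal / resolution = 2625 / 875 = 3
The signal frequency 2625 Hz falls in DFT bin k = 3.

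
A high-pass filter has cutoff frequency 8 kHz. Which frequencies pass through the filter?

A high-pass filter passes all frequencies above the cutoff frequency 8 kHz and attenuates lower frequencies.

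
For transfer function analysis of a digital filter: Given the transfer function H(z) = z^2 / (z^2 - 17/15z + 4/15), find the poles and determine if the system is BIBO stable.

Poles are roots of the denominator: z^2 - 17/15z + 4/15 = 0.
Quadratic formula: z = [-(-17/15) +/- sqrt((-17/15)^2 - 4*(4/15))] / 2
Discriminant = 289/225 - 16/15 = 49/225; sqrt = 7/15.
z = (17/15 +/- 7/15) / 2 => z = 4/5 or z = 1/3.
|p1| = 1/3, |p2| = 4/5.
For BIBO stability, all poles must lie inside the unit circle (|p| < 1).
System is STABLE since both |p| < 1.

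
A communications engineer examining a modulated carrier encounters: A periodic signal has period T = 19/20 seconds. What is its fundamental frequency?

The fundamental frequency is the reciprocal of the period.
f = 1/T = 1/(19/20) = 20/19 Hz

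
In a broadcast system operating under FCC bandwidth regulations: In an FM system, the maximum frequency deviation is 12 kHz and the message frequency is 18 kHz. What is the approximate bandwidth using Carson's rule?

Carson's rule: BW = 2*(delta_f + f_m)
= 2*(12 + 18) kHz = 60 kHz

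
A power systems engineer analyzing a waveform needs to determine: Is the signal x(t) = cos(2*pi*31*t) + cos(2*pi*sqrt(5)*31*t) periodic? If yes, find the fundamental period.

f1 = 31 Hz, f2 = 31*sqrt(5) Hz
Ratio f2/f1 = sqrt(5), which is irrational.
Since the frequency ratio is irrational, no common period exists.
The signal is not periodic.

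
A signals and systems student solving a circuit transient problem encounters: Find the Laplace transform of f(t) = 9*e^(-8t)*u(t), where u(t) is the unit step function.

Standard Laplace transform pair:
e^(-at)*u(t) <-> 1/(s+a)
With a = 8: L{9*e^(-8t)*u(t)} = 9/(s+8), ROC: Re(s) > -8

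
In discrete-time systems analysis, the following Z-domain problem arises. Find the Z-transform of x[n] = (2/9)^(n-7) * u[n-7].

Time-shifting property: if X(z) = Z{x[n]}, then Z{x[n-d]} = z^(-d) * X(z)
X(z) = z/(z - 2/9) for x[n] = (2/9)^n * u[n]
Z{x[n-7]} = z^(-7) * z/(z - 2/9) = z^(-6)/(z - 2/9)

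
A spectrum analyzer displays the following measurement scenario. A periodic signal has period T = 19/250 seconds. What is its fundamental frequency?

The fundamental frequency is the reciprocal of the period.
f = 1/T = 1/(19/250) = 250/19 Hz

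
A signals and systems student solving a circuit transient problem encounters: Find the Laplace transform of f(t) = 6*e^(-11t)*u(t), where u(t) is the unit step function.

Standard Laplace transform pair:
e^(-at)*u(t) <-> 1/(s+a)
With a = 11: L{6*e^(-11t)*u(t)} = 6/(s+11), ROC: Re(s) > -11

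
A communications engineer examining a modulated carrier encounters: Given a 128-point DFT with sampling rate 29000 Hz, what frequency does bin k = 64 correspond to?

The frequency of DFT bin k is: f_k = k * f_s / N
f_64 = 64 * 29000 / 128 = 14500 Hz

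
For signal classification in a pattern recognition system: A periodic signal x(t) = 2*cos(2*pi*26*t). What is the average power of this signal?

Average power of A*cos(wt) is A^2/2.
P = 2^2 / 2 = 4/2 = 2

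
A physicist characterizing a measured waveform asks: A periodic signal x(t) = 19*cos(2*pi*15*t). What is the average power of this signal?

Average power of A*cos(wt) is A^2/2.
P = 19^2 / 2 = 361/2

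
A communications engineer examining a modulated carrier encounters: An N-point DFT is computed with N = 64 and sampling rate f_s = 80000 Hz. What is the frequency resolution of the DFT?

DFT frequency resolution = f_s / N
= 80000 / 64 = 1250 Hz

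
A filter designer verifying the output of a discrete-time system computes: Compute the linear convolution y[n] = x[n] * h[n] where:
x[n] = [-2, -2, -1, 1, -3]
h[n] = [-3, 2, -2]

y[n] = sum_k x[k]*h[n-k]. Output length = len(x) + len(h) - 1 = 5 + 3 - 1 = 7.
y[0] = -2*-3 = 6
y[1] = -2*-3 + -2*2 = 2
y[2] = -1*-3 + -2*2 + -2*-2 = 3
y[3] = 1*-3 + -1*2 + -2*-2 = -1
y[4] = -3*-3 + 1*2 + -1*-2 = 13
y[5] = -3*2 + 1*-2 = -8
y[6] = -3*-2 = 6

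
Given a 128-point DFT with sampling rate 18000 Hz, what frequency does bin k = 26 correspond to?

The frequency of DFT bin k is: f_k = k * f_s / N
f_26 = 26 * 18000 / 128 = 14625/4 Hz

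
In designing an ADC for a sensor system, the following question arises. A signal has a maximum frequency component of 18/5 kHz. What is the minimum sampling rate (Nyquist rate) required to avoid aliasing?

By the Nyquist-Shannon sampling theorem,
the minimum sampling rate (Nyquist rate) must be at least 2 * f_max.
Nyquist rate = 2 * 18/5 kHz = 36/5 kHz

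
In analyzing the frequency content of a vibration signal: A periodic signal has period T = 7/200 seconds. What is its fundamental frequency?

The fundamental frequency is the reciprocal of the period.
f = 1/T = 1/(7/200) = 200/7 Hz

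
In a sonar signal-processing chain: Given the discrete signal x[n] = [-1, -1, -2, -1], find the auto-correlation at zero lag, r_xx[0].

The auto-correlation at zero lag r_xx[0] equals the signal energy.
r_xx[0] = sum of x[n]^2 = (-1)^2 + (-1)^2 + (-2)^2 + (-1)^2
= 1 + 1 + 4 + 1 = 7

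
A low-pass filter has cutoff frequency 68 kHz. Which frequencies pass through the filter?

A low-pass filter passes all frequencies below the cutoff frequency 68 kHz and attenuates higher frequencies.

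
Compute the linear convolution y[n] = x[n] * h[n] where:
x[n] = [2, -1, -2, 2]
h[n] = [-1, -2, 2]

y[n] = sum_k x[k]*h[n-k]. Output length = len(x) + len(h) - 1 = 4 + 3 - 1 = 6.
y[0] = 2*-1 = -2
y[1] = -1*-1 + 2*-2 = -3
y[2] = -2*-1 + -1*-2 + 2*2 = 8
y[3] = 2*-1 + -2*-2 + -1*2 = 0
y[4] = 2*-2 + -2*2 = -8
y[5] = 2*2 = 4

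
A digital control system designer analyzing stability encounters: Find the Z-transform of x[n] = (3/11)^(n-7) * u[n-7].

Time-shifting property: if X(z) = Z{x[n]}, then Z{x[n-d]} = z^(-d) * X(z)
X(z) = z/(z - 3/11) for x[n] = (3/11)^n * u[n]
Z{x[n-7]} = z^(-7) * z/(z - 3/11) = z^(-6)/(z - 3/11)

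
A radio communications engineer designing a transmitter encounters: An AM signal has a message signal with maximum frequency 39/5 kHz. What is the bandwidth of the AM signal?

In AM (double-sideband), the bandwidth is twice the message frequency.
BW = 2 * f_m = 2 * 39/5 kHz = 78/5 kHz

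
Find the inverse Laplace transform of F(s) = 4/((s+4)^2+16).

Standard pair: w/((s+a)^2+w^2) <-> e^(-at)*sin(wt)*u(t)
With a=4, w=4: f(t) = e^(-4t)*sin(4t)*u(t)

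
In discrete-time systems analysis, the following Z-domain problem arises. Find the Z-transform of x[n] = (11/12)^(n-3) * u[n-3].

Time-shifting property: if X(z) = Z{x[n]}, then Z{x[n-d]} = z^(-d) * X(z)
X(z) = z/(z - 11/12) for x[n] = (11/12)^n * u[n]
Z{x[n-3]} = z^(-3) * z/(z - 11/12) = z^(-2)/(z - 11/12)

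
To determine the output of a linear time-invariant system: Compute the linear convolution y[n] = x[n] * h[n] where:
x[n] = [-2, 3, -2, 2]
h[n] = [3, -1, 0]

y[n] = sum_k x[k]*h[n-k]. Output length = len(x) + len(h) - 1 = 4 + 3 - 1 = 6.
y[0] = -2*3 = -6
y[1] = 3*3 + -2*-1 = 11
y[2] = -2*3 + 3*-1 + -2*0 = -9
y[3] = 2*3 + -2*-1 + 3*0 = 8
y[4] = 2*-1 + -2*0 = -2
y[5] = 2*0 = 0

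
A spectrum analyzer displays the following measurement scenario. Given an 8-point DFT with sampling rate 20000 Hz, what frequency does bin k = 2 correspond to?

The frequency of DFT bin k is: f_k = k * f_s / N
f_2 = 2 * 20000 / 8 = 5000 Hz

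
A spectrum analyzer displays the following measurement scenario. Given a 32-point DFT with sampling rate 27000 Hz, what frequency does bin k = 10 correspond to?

The frequency of DFT bin k is: f_k = k * f_s / N
f_10 = 10 * 27000 / 32 = 16875/2 Hz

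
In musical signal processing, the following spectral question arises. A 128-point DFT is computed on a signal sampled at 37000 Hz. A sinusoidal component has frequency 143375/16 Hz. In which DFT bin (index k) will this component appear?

DFT frequency resolution = f_s/N = 37000/128 = 4625/16 Hz
Bin index k = f_signal / resolution = 143375/16 / 4625/16 = 31
The signal frequency 143375/16 Hz falls in DFT bin k = 31.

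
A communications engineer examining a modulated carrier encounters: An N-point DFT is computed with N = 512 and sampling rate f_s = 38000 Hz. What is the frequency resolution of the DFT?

DFT frequency resolution = f_s / N
= 38000 / 512 = 2375/32 Hz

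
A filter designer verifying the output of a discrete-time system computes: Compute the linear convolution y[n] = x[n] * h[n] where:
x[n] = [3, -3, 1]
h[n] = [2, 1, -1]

y[n] = sum_k x[k]*h[n-k]. Output length = len(x) + len(h) - 1 = 3 + 3 - 1 = 5.
y[0] = 3*2 = 6
y[1] = -3*2 + 3*1 = -3
y[2] = 1*2 + -3*1 + 3*-1 = -4
y[3] = 1*1 + -3*-1 = 4
y[4] = 1*-1 = -1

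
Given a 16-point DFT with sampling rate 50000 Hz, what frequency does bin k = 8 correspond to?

The frequency of DFT bin k is: f_k = k * f_s / N
f_8 = 8 * 50000 / 16 = 25000 Hz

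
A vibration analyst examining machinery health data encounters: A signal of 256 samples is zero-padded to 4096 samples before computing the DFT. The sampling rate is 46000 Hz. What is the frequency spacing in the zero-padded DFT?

Original DFT: N = 256, resolution = f_s/N = 46000/256 = 2875/16 Hz
Zero-padded DFT: N = 4096, resolution = f_s/N = 46000/4096 = 2875/256 Hz
Zero-padding interpolates the spectrum (finer frequency grid)
but does NOT improve the true spectral resolution (ability to resolve close frequencies).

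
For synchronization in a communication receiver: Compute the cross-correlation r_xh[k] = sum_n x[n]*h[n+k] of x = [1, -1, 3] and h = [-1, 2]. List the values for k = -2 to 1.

Both sequences indexed from 0 and zero outside their support.
Lags with overlap: k = -2 to 1.
  r_xh[-2] = x[2]*h[0] = -3
  r_xh[-1] = x[1]*h[0] + x[2]*h[1] = 7
  r_xh[0] = x[0]*h[0] + x[1]*h[1] = -3
  r_xh[1] = x[0]*h[1] = 2
r_xh = [-3, 7, -3, 2] (for k = -2, ..., 1)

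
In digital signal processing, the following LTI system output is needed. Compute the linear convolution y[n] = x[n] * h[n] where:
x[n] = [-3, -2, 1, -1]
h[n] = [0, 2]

y[n] = sum_k x[k]*h[n-k]. Output length = len(x) + len(h) - 1 = 4 + 2 - 1 = 5.
y[0] = -3*0 = 0
y[1] = -2*0 + -3*2 = -6
y[2] = 1*0 + -2*2 = -4
y[3] = -1*0 + 1*2 = 2
y[4] = -1*2 = -2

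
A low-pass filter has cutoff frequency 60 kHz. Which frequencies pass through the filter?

A low-pass filter passes all frequencies below the cutoff frequency 60 kHz and attenuates higher frequencies.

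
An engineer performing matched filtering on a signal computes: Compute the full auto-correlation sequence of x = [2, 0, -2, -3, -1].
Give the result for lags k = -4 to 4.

r_xx[k] = sum_m x[m]*x[m+k], indexed from 0, for k = -4 to 4:
  r_xx[-4] = x[4]*x[0] = -2
  r_xx[-3] = x[3]*x[0] + x[4]*x[1] = -6
  r_xx[-2] = x[2]*x[0] + x[3]*x[1] + x[4]*x[2] = -2
  r_xx[-1] = x[1]*x[0] + x[2]*x[1] + x[3]*x[2] + x[4]*x[3] = 9
  r_xx[0] = x[0]*x[0] + x[1]*x[1] + x[2]*x[2] + x[3]*x[3] + x[4]*x[4] = 18
  r_xx[1] = x[0]*x[1] + x[1]*x[2] + x[2]*x[3] + x[3]*x[4] = 9
  r_xx[2] = x[0]*x[2] + x[1]*x[3] + x[2]*x[4] = -2
  r_xx[3] = x[0]*x[3] + x[1]*x[4] = -6
  r_xx[4] = x[0]*x[4] = -2
r_xx = [-2, -6, -2, 9, 18, 9, -2, -6, -2]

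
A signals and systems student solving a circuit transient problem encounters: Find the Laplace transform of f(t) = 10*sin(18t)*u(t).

Standard pair: sin(wt)*u(t) <-> w/(s^2+w^2)
With w = 18: L{10*sin(18t)*u(t)} = 180/(s^2+324)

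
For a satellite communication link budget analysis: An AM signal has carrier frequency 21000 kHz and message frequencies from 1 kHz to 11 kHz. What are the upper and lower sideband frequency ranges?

Upper sideband (USB) = fc + [fm_low, fm_high] = 21000 + [1, 11] = [21001, 21011] kHz
Lower sideband (LSB) = fc - [fm_high, fm_low] = 21000 - [11, 1] = [20989, 20999] kHz
Total occupied spectrum: 20989 kHz to 21011 kHz (plus carrier at 21000 kHz)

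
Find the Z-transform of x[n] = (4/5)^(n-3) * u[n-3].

Time-shifting property: if X(z) = Z{x[n]}, then Z{x[n-d]} = z^(-d) * X(z)
X(z) = z/(z - 4/5) for x[n] = (4/5)^n * u[n]
Z{x[n-3]} = z^(-3) * z/(z - 4/5) = z^(-2)/(z - 4/5)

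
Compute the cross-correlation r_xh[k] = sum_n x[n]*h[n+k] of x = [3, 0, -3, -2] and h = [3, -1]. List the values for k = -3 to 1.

Both sequences indexed from 0 and zero outside their support.
Lags with overlap: k = -3 to 1.
  r_xh[-3] = x[3]*h[0] = -6
  r_xh[-2] = x[2]*h[0] + x[3]*h[1] = -7
  r_xh[-1] = x[1]*h[0] + x[2]*h[1] = 3
  r_xh[0] = x[0]*h[0] + x[1]*h[1] = 9
  r_xh[1] = x[0]*h[1] = -3
r_xh = [-6, -7, 3, 9, -3] (for k = -3, ..., 1)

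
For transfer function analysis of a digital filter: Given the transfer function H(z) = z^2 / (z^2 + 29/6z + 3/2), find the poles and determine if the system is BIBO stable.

Poles are roots of the denominator: z^2 + 29/6z + 3/2 = 0.
Quadratic formula: z = [-(29/6) +/- sqrt((29/6)^2 - 4*(3/2))] / 2
Discriminant = 841/36 - 6 = 625/36; sqrt = 25/6.
z = (-29/6 +/- 25/6) / 2 => z = -1/3 or z = -9/2.
|p1| = 9/2, |p2| = 1/3.
For BIBO stability, all poles must lie inside the unit circle (|p| < 1).
System is UNSTABLE since at least one |p| >= 1.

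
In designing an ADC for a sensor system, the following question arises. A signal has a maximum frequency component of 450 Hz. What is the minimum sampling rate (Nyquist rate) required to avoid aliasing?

By the Nyquist-Shannon sampling theorem,
the minimum sampling rate (Nyquist rate) must be at least 2 * f_max.
Nyquist rate = 2 * 450 Hz = 900 Hz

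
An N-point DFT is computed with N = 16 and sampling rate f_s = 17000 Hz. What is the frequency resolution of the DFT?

DFT frequency resolution = f_s / N
= 17000 / 16 = 2125/2 Hz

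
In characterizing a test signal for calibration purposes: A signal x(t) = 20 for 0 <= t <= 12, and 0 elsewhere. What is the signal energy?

Energy = integral of |x(t)|^2 dt over the signal duration
= 20^2 * 12 = 400 * 12 = 4800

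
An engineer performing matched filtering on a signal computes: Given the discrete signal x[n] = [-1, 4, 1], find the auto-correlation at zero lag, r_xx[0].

The auto-correlation at zero lag r_xx[0] equals the signal energy.
r_xx[0] = sum of x[n]^2 = (-1)^2 + 4^2 + 1^2
= 1 + 16 + 1 = 18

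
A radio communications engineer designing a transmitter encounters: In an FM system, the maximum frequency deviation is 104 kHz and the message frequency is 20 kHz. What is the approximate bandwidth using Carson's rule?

Carson's rule: BW = 2*(delta_f + f_m)
= 2*(104 + 20) kHz = 248 kHz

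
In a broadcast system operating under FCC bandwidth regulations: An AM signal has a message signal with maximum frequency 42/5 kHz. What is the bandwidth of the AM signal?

In AM (double-sideband), the bandwidth is twice the message frequency.
BW = 2 * f_m = 2 * 42/5 kHz = 84/5 kHz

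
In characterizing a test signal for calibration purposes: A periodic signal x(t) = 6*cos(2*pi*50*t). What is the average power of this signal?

Average power of A*cos(wt) is A^2/2.
P = 6^2 / 2 = 36/2 = 18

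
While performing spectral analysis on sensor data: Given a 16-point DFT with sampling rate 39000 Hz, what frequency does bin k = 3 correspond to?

The frequency of DFT bin k is: f_k = k * f_s / N
f_3 = 3 * 39000 / 16 = 14625/2 Hz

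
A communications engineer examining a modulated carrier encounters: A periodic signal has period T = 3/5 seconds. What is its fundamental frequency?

The fundamental frequency is the reciprocal of the period.
f = 1/T = 1/(3/5) = 5/3 Hz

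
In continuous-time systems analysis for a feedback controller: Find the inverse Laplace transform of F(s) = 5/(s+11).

Standard pair: k/(s+a) <-> k*e^(-at)*u(t)
With k=5, a=11: f(t) = 5*e^(-11t)*u(t)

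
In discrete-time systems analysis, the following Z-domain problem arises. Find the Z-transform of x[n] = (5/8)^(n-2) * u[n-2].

Time-shifting property: if X(z) = Z{x[n]}, then Z{x[n-d]} = z^(-d) * X(z)
X(z) = z/(z - 5/8) for x[n] = (5/8)^n * u[n]
Z{x[n-2]} = z^(-2) * z/(z - 5/8) = z^(-1)/(z - 5/8)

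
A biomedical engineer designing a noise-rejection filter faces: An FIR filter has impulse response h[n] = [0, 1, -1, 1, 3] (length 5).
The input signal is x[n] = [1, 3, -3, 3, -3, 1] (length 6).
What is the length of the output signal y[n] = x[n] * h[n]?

For linear convolution, the output length is:
len(y) = len(x) + len(h) - 1 = 6 + 5 - 1 = 10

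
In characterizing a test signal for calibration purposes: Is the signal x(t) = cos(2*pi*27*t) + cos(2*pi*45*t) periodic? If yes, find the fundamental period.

f1 = 27 Hz, f2 = 45 Hz
Period T1 = 1/27, T2 = 1/45
Ratio T1/T2 = 45/27, which is rational.
The signal is periodic with fundamental period T = 1/GCD(27,45) = 1/9 s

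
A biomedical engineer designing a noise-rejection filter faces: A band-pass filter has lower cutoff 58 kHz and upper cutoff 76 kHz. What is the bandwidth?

Bandwidth = f_high - f_low
= 76 kHz - 58 kHz = 18 kHz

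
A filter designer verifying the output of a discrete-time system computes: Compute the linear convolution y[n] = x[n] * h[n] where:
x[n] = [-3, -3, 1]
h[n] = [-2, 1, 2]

y[n] = sum_k x[k]*h[n-k]. Output length = len(x) + len(h) - 1 = 3 + 3 - 1 = 5.
y[0] = -3*-2 = 6
y[1] = -3*-2 + -3*1 = 3
y[2] = 1*-2 + -3*1 + -3*2 = -11
y[3] = 1*1 + -3*2 = -5
y[4] = 1*2 = 2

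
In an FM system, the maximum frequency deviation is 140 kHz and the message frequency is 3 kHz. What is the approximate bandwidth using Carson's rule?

Carson's rule: BW = 2*(delta_f + f_m)
= 2*(140 + 3) kHz = 286 kHz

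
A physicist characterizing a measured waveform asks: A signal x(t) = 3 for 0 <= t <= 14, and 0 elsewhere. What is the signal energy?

Energy = integral of |x(t)|^2 dt over the signal duration
= 3^2 * 14 = 9 * 14 = 126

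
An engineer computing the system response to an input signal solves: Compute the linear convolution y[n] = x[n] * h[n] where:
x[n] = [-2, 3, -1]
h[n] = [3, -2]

y[n] = sum_k x[k]*h[n-k]. Output length = len(x) + len(h) - 1 = 3 + 2 - 1 = 4.
y[0] = -2*3 = -6
y[1] = 3*3 + -2*-2 = 13
y[2] = -1*3 + 3*-2 = -9
y[3] = -1*-2 = 2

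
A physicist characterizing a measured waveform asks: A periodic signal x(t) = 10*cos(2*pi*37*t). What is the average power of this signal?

Average power of A*cos(wt) is A^2/2.
P = 10^2 / 2 = 100/2 = 50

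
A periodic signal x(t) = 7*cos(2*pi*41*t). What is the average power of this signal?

Average power of A*cos(wt) is A^2/2.
P = 7^2 / 2 = 49/2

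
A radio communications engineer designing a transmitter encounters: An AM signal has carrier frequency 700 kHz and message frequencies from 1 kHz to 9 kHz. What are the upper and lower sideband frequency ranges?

Upper sideband (USB) = fc + [fm_low, fm_high] = 700 + [1, 9] = [701, 709] kHz
Lower sideband (LSB) = fc - [fm_high, fm_low] = 700 - [9, 1] = [691, 699] kHz
Total occupied spectrum: 691 kHz to 709 kHz (plus carrier at 700 kHz)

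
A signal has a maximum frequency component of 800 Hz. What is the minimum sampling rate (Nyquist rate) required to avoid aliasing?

By the Nyquist-Shannon sampling theorem,
the minimum sampling rate (Nyquist rate) must be at least 2 * f_max.
Nyquist rate = 2 * 800 Hz = 1600 Hz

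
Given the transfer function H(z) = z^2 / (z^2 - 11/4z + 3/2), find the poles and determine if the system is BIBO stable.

Poles are roots of the denominator: z^2 - 11/4z + 3/2 = 0.
Quadratic formula: z = [-(-11/4) +/- sqrt((-11/4)^2 - 4*(3/2))] / 2
Discriminant = 121/16 - 6 = 25/16; sqrt = 5/4.
z = (11/4 +/- 5/4) / 2 => z = 2 or z = 3/4.
|p1| = 2, |p2| = 3/4.
For BIBO stability, all poles must lie inside the unit circle (|p| < 1).
System is UNSTABLE since at least one |p| >= 1.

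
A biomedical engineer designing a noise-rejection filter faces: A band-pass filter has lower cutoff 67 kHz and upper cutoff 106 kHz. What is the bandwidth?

Bandwidth = f_high - f_low
= 106 kHz - 67 kHz = 39 kHz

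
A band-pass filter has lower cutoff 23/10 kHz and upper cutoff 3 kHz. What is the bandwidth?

Bandwidth = f_high - f_low
= 3 kHz - 23/10 kHz = 7/10 kHz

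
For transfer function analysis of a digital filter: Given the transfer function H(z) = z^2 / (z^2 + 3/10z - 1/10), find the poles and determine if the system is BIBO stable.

Poles are roots of the denominator: z^2 + 3/10z - 1/10 = 0.
Quadratic formula: z = [-(3/10) +/- sqrt((3/10)^2 - 4*(-1/10))] / 2
Discriminant = 9/100 + 2/5 = 49/100; sqrt = 7/10.
z = (-3/10 +/- 7/10) / 2 => z = 1/5 or z = -1/2.
|p1| = 1/5, |p2| = 1/2.
For BIBO stability, all poles must lie inside the unit circle (|p| < 1).
System is STABLE since both |p| < 1.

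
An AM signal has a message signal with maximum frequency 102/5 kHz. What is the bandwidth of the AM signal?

In AM (double-sideband), the bandwidth is twice the message frequency.
BW = 2 * f_m = 2 * 102/5 kHz = 204/5 kHz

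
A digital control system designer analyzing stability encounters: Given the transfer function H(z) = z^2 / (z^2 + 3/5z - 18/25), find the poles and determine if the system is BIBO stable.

Poles are roots of the denominator: z^2 + 3/5z - 18/25 = 0.
Quadratic formula: z = [-(3/5) +/- sqrt((3/5)^2 - 4*(-18/25))] / 2
Discriminant = 9/25 + 72/25 = 81/25; sqrt = 9/5.
z = (-3/5 +/- 9/5) / 2 => z = 3/5 or z = -6/5.
|p1| = 6/5, |p2| = 3/5.
For BIBO stability, all poles must lie inside the unit circle (|p| < 1).
System is UNSTABLE since at least one |p| >= 1.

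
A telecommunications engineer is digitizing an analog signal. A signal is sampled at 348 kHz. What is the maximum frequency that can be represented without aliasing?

The maximum frequency that can be represented without aliasing
is the Nyquist frequency: f_max = f_s / 2 = 348 kHz / 2 = 174 kHz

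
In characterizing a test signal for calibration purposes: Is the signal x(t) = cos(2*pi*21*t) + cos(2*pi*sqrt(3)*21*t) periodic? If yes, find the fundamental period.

f1 = 21 Hz, f2 = 21*sqrt(3) Hz
Ratio f2/f1 = sqrt(3), which is irrational.
Since the frequency ratio is irrational, no common period exists.
The signal is not periodic.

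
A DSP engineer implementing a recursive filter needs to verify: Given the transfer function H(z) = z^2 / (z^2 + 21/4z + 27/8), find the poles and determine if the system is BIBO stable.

Poles are roots of the denominator: z^2 + 21/4z + 27/8 = 0.
Quadratic formula: z = [-(21/4) +/- sqrt((21/4)^2 - 4*(27/8))] / 2
Discriminant = 441/16 - 27/2 = 225/16; sqrt = 15/4.
z = (-21/4 +/- 15/4) / 2 => z = -3/4 or z = -9/2.
|p1| = 9/2, |p2| = 3/4.
For BIBO stability, all poles must lie inside the unit circle (|p| < 1).
System is UNSTABLE since at least one |p| >= 1.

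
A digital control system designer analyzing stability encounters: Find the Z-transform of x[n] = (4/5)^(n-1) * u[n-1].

Time-shifting property: if X(z) = Z{x[n]}, then Z{x[n-d]} = z^(-d) * X(z)
X(z) = z/(z - 4/5) for x[n] = (4/5)^n * u[n]
Z{x[n-1]} = z^(-1) * z/(z - 4/5) = 1/(z - 4/5)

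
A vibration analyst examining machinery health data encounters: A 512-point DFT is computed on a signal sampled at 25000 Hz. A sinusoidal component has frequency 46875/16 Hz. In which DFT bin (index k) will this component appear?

DFT frequency resolution = f_s/N = 25000/512 = 3125/64 Hz
Bin index k = f_signal / resolution = 46875/16 / 3125/64 = 60
The signal frequency 46875/16 Hz falls in DFT bin k = 60.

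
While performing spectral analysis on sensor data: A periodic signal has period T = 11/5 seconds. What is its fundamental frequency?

The fundamental frequency is the reciprocal of the period.
f = 1/T = 1/(11/5) = 5/11 Hz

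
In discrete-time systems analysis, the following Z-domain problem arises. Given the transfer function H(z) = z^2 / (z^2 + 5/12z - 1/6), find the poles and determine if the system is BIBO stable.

Poles are roots of the denominator: z^2 + 5/12z - 1/6 = 0.
Quadratic formula: z = [-(5/12) +/- sqrt((5/12)^2 - 4*(-1/6))] / 2
Discriminant = 25/144 + 2/3 = 121/144; sqrt = 11/12.
z = (-5/12 +/- 11/12) / 2 => z = 1/4 or z = -2/3.
|p1| = 1/4, |p2| = 2/3.
For BIBO stability, all poles must lie inside the unit circle (|p| < 1).
System is STABLE since both |p| < 1.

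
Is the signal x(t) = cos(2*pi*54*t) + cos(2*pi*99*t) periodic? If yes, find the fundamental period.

f1 = 54 Hz, f2 = 99 Hz
Period T1 = 1/54, T2 = 1/99
Ratio T1/T2 = 99/54, which is rational.
The signal is periodic with fundamental period T = 1/GCD(54,99) = 1/9 s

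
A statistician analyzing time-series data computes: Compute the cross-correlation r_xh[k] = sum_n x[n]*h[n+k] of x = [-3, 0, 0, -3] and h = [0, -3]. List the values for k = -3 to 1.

Both sequences indexed from 0 and zero outside their support.
Lags with overlap: k = -3 to 1.
  r_xh[-3] = x[3]*h[0] = 0
  r_xh[-2] = x[2]*h[0] + x[3]*h[1] = 9
  r_xh[-1] = x[1]*h[0] + x[2]*h[1] = 0
  r_xh[0] = x[0]*h[0] + x[1]*h[1] = 0
  r_xh[1] = x[0]*h[1] = 9
r_xh = [0, 9, 0, 0, 9] (for k = -3, ..., 1)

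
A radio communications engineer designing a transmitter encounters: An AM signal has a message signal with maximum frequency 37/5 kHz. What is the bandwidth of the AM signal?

In AM (double-sideband), the bandwidth is twice the message frequency.
BW = 2 * f_m = 2 * 37/5 kHz = 74/5 kHz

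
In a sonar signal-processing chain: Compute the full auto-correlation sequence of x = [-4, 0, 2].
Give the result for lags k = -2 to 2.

r_xx[k] = sum_m x[m]*x[m+k], indexed from 0, for k = -2 to 2:
  r_xx[-2] = x[2]*x[0] = -8
  r_xx[-1] = x[1]*x[0] + x[2]*x[1] = 0
  r_xx[0] = x[0]*x[0] + x[1]*x[1] + x[2]*x[2] = 20
  r_xx[1] = x[0]*x[1] + x[1]*x[2] = 0
  r_xx[2] = x[0]*x[2] = -8
r_xx = [-8, 0, 20, 0, -8]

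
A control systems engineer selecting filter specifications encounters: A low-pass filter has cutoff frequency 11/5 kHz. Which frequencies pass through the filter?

A low-pass filter passes all frequencies below the cutoff frequency 11/5 kHz and attenuates higher frequencies.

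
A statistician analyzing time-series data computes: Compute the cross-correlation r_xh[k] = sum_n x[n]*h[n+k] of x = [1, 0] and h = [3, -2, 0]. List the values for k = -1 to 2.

Both sequences indexed from 0 and zero outside their support.
Lags with overlap: k = -1 to 2.
  r_xh[-1] = x[1]*h[0] = 0
  r_xh[0] = x[0]*h[0] + x[1]*h[1] = 3
  r_xh[1] = x[0]*h[1] + x[1]*h[2] = -2
  r_xh[2] = x[0]*h[2] = 0
r_xh = [0, 3, -2, 0] (for k = -1, ..., 2)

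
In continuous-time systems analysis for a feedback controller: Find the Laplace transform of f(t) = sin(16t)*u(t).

Standard pair: sin(wt)*u(t) <-> w/(s^2+w^2)
With w = 16: L{sin(16t)*u(t)} = 16/(s^2+256)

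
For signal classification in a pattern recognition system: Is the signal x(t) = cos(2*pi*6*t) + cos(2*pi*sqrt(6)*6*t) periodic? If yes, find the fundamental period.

f1 = 6 Hz, f2 = 6*sqrt(6) Hz
Ratio f2/f1 = sqrt(6), which is irrational.
Since the frequency ratio is irrational, no common period exists.
The signal is not periodic.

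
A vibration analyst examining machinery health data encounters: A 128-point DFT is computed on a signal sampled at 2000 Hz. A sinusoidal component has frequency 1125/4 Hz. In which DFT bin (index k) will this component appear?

DFT frequency resolution = f_s/N = 2000/128 = 125/8 Hz
Bin index k = f_signal / resolution = 1125/4 / 125/8 = 18
The signal frequency 1125/4 Hz falls in DFT bin k = 18.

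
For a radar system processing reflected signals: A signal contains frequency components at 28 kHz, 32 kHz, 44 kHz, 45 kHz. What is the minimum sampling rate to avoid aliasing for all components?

The highest frequency component is f_max = 45 kHz.
Nyquist rate = 2 * f_max = 2 * 45 kHz = 90 kHz.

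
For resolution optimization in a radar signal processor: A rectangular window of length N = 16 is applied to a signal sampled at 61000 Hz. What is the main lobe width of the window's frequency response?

For a rectangular window of length N,
the main lobe width in frequency is 2*f_s/N.
= 2*61000/16 = 7625 Hz
This determines the minimum frequency separation for resolving two sinusoids.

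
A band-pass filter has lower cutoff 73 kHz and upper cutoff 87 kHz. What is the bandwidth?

Bandwidth = f_high - f_low
= 87 kHz - 73 kHz = 14 kHz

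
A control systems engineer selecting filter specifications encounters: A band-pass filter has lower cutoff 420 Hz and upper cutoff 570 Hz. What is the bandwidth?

Bandwidth = f_high - f_low
= 570 Hz - 420 Hz = 150 Hz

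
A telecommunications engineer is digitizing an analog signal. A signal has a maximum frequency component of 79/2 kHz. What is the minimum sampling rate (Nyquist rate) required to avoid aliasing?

By the Nyquist-Shannon sampling theorem,
the minimum sampling rate (Nyquist rate) must be at least 2 * f_max.
Nyquist rate = 2 * 79/2 kHz = 79 kHz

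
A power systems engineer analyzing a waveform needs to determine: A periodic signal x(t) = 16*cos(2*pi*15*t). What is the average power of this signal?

Average power of A*cos(wt) is A^2/2.
P = 16^2 / 2 = 256/2 = 128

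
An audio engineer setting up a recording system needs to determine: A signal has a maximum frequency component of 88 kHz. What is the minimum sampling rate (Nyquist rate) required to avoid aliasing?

By the Nyquist-Shannon sampling theorem,
the minimum sampling rate (Nyquist rate) must be at least 2 * f_max.
Nyquist rate = 2 * 88 kHz = 176 kHz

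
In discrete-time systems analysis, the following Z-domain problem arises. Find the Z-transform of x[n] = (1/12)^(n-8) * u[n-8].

Time-shifting property: if X(z) = Z{x[n]}, then Z{x[n-d]} = z^(-d) * X(z)
X(z) = z/(z - 1/12) for x[n] = (1/12)^n * u[n]
Z{x[n-8]} = z^(-8) * z/(z - 1/12) = z^(-7)/(z - 1/12)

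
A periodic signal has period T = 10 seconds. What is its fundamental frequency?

The fundamental frequency is the reciprocal of the period.
f = 1/T = 1/(10) = 1/10 Hz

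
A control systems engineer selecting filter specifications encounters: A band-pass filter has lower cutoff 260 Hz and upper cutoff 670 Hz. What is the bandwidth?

Bandwidth = f_high - f_low
= 670 Hz - 260 Hz = 410 Hz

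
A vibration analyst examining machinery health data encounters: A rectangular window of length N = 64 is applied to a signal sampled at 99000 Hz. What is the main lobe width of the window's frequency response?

For a rectangular window of length N,
the main lobe width in frequency is 2*f_s/N.
= 2*99000/64 = 12375/4 Hz
This determines the minimum frequency separation for resolving two sinusoids.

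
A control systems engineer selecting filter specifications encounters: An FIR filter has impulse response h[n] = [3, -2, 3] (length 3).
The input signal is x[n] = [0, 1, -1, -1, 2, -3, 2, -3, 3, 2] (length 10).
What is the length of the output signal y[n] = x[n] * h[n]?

For linear convolution, the output length is:
len(y) = len(x) + len(h) - 1 = 10 + 3 - 1 = 12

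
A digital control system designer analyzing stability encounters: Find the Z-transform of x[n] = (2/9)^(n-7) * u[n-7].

Time-shifting property: if X(z) = Z{x[n]}, then Z{x[n-d]} = z^(-d) * X(z)
X(z) = z/(z - 2/9) for x[n] = (2/9)^n * u[n]
Z{x[n-7]} = z^(-7) * z/(z - 2/9) = z^(-6)/(z - 2/9)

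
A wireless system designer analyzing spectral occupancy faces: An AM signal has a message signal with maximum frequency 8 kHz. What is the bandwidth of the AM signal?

In AM (double-sideband), the bandwidth is twice the message frequency.
BW = 2 * f_m = 2 * 8 kHz = 16 kHz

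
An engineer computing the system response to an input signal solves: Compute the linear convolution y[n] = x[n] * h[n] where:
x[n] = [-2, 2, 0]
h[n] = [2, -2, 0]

y[n] = sum_k x[k]*h[n-k]. Output length = len(x) + len(h) - 1 = 3 + 3 - 1 = 5.
y[0] = -2*2 = -4
y[1] = 2*2 + -2*-2 = 8
y[2] = 0*2 + 2*-2 + -2*0 = -4
y[3] = 0*-2 + 2*0 = 0
y[4] = 0*0 = 0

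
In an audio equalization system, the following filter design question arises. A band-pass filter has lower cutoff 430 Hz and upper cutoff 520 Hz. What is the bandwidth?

Bandwidth = f_high - f_low
= 520 Hz - 430 Hz = 90 Hz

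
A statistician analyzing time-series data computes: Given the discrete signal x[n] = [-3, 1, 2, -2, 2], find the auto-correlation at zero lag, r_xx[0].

The auto-correlation at zero lag r_xx[0] equals the signal energy.
r_xx[0] = sum of x[n]^2 = (-3)^2 + 1^2 + 2^2 + (-2)^2 + 2^2
= 9 + 1 + 4 + 4 + 4 = 22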